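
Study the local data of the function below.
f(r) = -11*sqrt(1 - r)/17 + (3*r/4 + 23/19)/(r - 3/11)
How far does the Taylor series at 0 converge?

The radius of convergence is 3/11.

Denominator factor (r - 3/11): pole of order 1 at 3/11, modulus 3/11.
Branch term (-11/17)*sqrt(1 - r/(1)): its argument vanishes at r = 1, a square-root branch point, modulus 1.
The radius of convergence is the smallest modulus among the singular points: 3/11.


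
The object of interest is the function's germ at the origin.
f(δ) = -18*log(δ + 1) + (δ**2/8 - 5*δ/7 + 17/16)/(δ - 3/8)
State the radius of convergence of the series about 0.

The radius of convergence is 3/8.

Denominator factor (δ - 3/8): pole of order 1 at 3/8, modulus 3/8.
Branch term (-18)*log(1 - δ/(-1)): its argument vanishes at δ = -1, a logarithmic branch point, modulus 1.
The radius of convergence is the smallest modulus among the singular points: 3/8.


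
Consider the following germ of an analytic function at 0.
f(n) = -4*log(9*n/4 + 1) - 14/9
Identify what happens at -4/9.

The term (-4)*log(1 - n/(-4/9)) has argument 1 - -4/9/(-4/9) = 0 at -4/9: a logarithmic (infinitely-sheeted) branch point; the remaining terms are analytic or single-valued there.

The point is a logarithmic branch point.


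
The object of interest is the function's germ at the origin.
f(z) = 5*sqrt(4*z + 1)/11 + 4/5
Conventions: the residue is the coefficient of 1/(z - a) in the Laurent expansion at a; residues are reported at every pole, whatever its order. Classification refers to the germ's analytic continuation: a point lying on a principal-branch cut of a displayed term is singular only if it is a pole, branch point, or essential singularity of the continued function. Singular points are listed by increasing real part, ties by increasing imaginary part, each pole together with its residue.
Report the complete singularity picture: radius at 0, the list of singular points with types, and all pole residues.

Branch term (5/11)*sqrt(1 - z/(-1/4)): its argument vanishes at z = -1/4, a square-root branch point, modulus 1/4.
The radius of convergence is the smallest modulus among the singular points: 1/4.

Radius of convergence at 0: 1/4.
At -1/4: an algebraic (square-root) branch point.


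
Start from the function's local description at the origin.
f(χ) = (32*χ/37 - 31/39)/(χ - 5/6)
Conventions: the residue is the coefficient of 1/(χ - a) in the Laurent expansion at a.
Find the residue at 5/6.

The residue is -107/1443.

At the order-1 pole 5/6 set g(χ) = (χ - (5/6))*f(χ) = 32*χ/37 - 31/39.
Simple pole: residue = g(a) at a = 5/6, which is -107/1443.


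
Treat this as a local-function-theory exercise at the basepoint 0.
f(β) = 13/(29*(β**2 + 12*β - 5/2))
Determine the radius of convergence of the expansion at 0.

Denominator factor (β**2 + 12*β - 5/2): discriminant 154, real irrational roots -6 + (1/2)*sqrt(154) and -6 - (1/2)*sqrt(154); poles of order 1, moduli -6 + (1/2)*sqrt(154) and 6 + (1/2)*sqrt(154).
The radius of convergence is the smallest modulus among the singular points: -6 + (1/2)*sqrt(154).

The radius of convergence is -6 + (1/2)*sqrt(154).


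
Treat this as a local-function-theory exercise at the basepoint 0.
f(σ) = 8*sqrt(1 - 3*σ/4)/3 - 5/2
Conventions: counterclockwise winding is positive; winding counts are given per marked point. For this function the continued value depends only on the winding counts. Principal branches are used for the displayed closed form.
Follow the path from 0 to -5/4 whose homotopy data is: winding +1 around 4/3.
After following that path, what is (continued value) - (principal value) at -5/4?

The rational part is single-valued and drops out of the difference; each branch term changes only by its own monodromy.
(8/3)*sqrt(1 - σ/(4/3)): winding +1 is odd, the square root flips sign, contributing -2*(8/3)*sqrt(1 - (-5/4)/(4/3)) = -2*(8/3)*sqrt(31/16) = -(4/3)*sqrt(31).
Summing the contributions at σ = -5/4 gives -(4/3)*sqrt(31).

Continued minus principal equals -(4/3)*sqrt(31).


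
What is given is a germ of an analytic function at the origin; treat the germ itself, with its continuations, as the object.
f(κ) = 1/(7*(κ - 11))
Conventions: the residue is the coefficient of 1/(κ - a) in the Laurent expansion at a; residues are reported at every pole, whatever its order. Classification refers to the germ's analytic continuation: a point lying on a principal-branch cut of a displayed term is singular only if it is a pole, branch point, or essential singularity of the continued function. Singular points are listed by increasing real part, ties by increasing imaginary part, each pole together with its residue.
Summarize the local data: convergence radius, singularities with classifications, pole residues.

Radius of convergence at 0: 11.
At 11: a pole of order 1; residue 1/7.

Denominator factor (κ - 11): pole of order 1 at 11, modulus 11.
The radius of convergence is the smallest modulus among the singular points: 11.
At the order-1 pole 11 set g(κ) = (κ - (11))*f(κ) = 1/7.
Simple pole: residue = g(a) at a = 11, which is 1/7.


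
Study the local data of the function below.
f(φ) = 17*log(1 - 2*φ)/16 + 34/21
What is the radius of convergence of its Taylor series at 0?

Branch term (17/16)*log(1 - φ/(1/2)): its argument vanishes at φ = 1/2, a logarithmic branch point, modulus 1/2.
The radius of convergence is the smallest modulus among the singular points: 1/2.

The radius of convergence is 1/2.


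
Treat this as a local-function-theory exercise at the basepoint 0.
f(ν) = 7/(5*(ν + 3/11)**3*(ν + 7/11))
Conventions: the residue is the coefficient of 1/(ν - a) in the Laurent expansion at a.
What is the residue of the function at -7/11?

At the order-1 pole -7/11 set g(ν) = (ν - (-7/11))*f(ν) = 7/(5*(ν + 3/11)**3).
Simple pole: residue = g(a) at a = -7/11, which is -9317/320.

The residue is -9317/320.


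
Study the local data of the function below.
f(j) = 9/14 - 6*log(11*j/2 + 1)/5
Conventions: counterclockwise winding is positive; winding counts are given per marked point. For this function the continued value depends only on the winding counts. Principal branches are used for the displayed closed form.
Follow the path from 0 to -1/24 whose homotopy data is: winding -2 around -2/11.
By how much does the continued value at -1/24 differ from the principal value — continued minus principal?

Continued minus principal equals (24/5)*pi*i.

The rational part is single-valued and drops out of the difference; each branch term changes only by its own monodromy.
(-6/5)*log(1 - j/(-2/11)): each positive loop around -2/11 adds 2*pi*i to the log, so winding -2 contributes (-6/5)*(-2)*2*pi*i = (24/5)*pi*i.
Summing the contributions at j = -1/24 gives (24/5)*pi*i.


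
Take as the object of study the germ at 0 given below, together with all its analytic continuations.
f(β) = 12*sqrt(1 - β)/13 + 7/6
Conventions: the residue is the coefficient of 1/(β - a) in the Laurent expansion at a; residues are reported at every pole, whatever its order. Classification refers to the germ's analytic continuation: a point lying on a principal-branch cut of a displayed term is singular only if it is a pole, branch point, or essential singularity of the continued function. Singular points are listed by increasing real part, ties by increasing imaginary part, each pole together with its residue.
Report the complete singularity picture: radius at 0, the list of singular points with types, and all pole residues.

Branch term (12/13)*sqrt(1 - β/(1)): its argument vanishes at β = 1, a square-root branch point, modulus 1.
The radius of convergence is the smallest modulus among the singular points: 1.

Radius of convergence at 0: 1.
At 1: an algebraic (square-root) branch point.


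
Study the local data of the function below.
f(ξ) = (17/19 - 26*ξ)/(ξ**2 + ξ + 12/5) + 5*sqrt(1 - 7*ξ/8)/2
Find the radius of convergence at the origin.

The radius of convergence is 8/7.

Denominator factor (ξ**2 + ξ + 12/5): discriminant -43/5, complex-conjugate roots (-1/2) + ((1/10)*sqrt(215))*i and (-1/2) - ((1/10)*sqrt(215))*i; poles of order 1, moduli (2/5)*sqrt(15) and (2/5)*sqrt(15).
Branch term (5/2)*sqrt(1 - ξ/(8/7)): its argument vanishes at ξ = 8/7, a square-root branch point, modulus 8/7.
The radius of convergence is the smallest modulus among the singular points: 8/7.


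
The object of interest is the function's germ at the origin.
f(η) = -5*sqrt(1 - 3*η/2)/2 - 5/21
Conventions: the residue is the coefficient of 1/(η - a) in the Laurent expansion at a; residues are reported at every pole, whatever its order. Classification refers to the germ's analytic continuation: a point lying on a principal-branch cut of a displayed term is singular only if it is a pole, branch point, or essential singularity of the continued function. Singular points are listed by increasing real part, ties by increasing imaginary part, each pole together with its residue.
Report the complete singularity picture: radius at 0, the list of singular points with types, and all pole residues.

Branch term (-5/2)*sqrt(1 - η/(2/3)): its argument vanishes at η = 2/3, a square-root branch point, modulus 2/3.
The radius of convergence is the smallest modulus among the singular points: 2/3.

Radius of convergence at 0: 2/3.
At 2/3: an algebraic (square-root) branch point.


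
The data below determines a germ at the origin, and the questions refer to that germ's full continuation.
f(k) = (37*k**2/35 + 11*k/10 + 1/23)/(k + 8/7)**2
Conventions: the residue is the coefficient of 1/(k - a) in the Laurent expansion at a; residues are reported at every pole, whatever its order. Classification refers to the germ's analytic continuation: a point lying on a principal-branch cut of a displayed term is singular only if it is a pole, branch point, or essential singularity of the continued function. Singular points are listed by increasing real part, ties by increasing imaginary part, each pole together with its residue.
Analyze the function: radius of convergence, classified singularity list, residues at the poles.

Denominator factor (k + 8/7)^2: pole of order 2 at -8/7, modulus 8/7.
The radius of convergence is the smallest modulus among the singular points: 8/7.
At the order-2 pole -8/7 set g(k) = (k - (-8/7))^2*f(k) = 37*k**2/35 + 11*k/10 + 1/23.
Order-2 pole: residue = g'(a); g'(-8/7) = -129/98, so the residue is -129/98.

Radius of convergence at 0: 8/7.
At -8/7: a pole of order 2; residue -129/98.


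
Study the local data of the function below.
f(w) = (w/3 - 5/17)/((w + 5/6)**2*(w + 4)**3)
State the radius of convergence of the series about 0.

Denominator factor (w + 4)^3: pole of order 3 at -4, modulus 4.
Denominator factor (w + 5/6)^2: pole of order 2 at -5/6, modulus 5/6.
The radius of convergence is the smallest modulus among the singular points: 5/6.

The radius of convergence is 5/6.


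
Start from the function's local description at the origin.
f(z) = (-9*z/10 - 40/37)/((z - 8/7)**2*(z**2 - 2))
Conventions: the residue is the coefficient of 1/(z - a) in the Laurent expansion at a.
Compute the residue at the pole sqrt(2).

The factor z**2 - 2 splits as (z - a)(z - a') with a = sqrt(2), a' = -sqrt(2). At the order-1 pole a set g(z) = (z - a)*f(z) = [(-9*z/10 - 40/37)/(z - 8/7)**2] / (z - a').
Simple pole: residue = g(a) at a = sqrt(2), which is -2419277/427720 - (213444/53465)*sqrt(2).

The residue is -2419277/427720 - (213444/53465)*sqrt(2).


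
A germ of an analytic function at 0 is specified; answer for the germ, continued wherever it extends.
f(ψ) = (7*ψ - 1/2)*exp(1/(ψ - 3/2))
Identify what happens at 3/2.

The point is an essential singularity.

The exponent 1/(ψ - (3/2)) has a pole at 3/2, so exp(1/(ψ - (3/2))) takes every nonzero value near it: an essential singularity (not a pole of any order).


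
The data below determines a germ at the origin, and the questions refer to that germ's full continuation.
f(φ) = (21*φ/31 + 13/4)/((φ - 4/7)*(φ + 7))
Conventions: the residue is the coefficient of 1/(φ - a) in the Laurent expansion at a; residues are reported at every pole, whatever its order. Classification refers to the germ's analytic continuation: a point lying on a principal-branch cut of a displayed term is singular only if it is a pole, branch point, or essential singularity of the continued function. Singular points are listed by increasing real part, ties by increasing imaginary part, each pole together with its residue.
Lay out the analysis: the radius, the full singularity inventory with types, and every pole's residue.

Radius of convergence at 0: 4/7.
At -7: a pole of order 1; residue 1295/6572.
At 4/7: a pole of order 1; residue 3157/6572.

Denominator factor (φ + 7): pole of order 1 at -7, modulus 7.
Denominator factor (φ - 4/7): pole of order 1 at 4/7, modulus 4/7.
The radius of convergence is the smallest modulus among the singular points: 4/7.
At the order-1 pole -7 set g(φ) = (φ - (-7))*f(φ) = (21*φ/31 + 13/4)/(φ - 4/7).
Simple pole: residue = g(a) at a = -7, which is 1295/6572.
At the order-1 pole 4/7 set g(φ) = (φ - (4/7))*f(φ) = (21*φ/31 + 13/4)/(φ + 7).
Simple pole: residue = g(a) at a = 4/7, which is 3157/6572.
List the singular points by increasing real part (a conjugate pair: the negative imaginary part first).


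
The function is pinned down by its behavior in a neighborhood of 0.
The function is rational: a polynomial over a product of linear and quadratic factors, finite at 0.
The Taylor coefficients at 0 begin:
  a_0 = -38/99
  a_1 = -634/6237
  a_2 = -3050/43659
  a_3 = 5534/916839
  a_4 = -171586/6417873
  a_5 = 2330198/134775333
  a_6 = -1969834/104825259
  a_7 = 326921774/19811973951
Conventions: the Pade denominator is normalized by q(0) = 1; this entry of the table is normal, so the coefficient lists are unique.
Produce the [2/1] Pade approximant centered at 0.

The Pade approximant has numerator coefficients [-38/99, -183184/1358775, -320572/4076325]; denominator coefficients [1, 2767/32025].

Taylor coefficients needed (read off): a_0 = -38/99, a_1 = -634/6237, a_2 = -3050/43659, a_3 = 5534/916839.
Write the denominator as Q(ω) = 1 + q1*ω. Requiring Q*f - P = O(ω^4) with deg P <= 2 kills the coefficients of ω^3..ω^3 in Q*f:
  ω^3: a_3 + q1*a_2 = 0, i.e. 5534/916839 + (-3050/43659)*q1 = 0.
Solving this linear system: q1 = 2767/32025.
The numerator is Q*f truncated at degree 2: P0 = a_0 = -38/99; P1 = a_1 + q1*a_0 = -183184/1358775; P2 = a_2 + q1*a_1 = -320572/4076325.


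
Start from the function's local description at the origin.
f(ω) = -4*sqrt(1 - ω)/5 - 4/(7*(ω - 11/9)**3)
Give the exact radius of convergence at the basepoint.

The radius of convergence is 1.

Denominator factor (ω - 11/9)^3: pole of order 3 at 11/9, modulus 11/9.
Branch term (-4/5)*sqrt(1 - ω/(1)): its argument vanishes at ω = 1, a square-root branch point, modulus 1.
The radius of convergence is the smallest modulus among the singular points: 1.


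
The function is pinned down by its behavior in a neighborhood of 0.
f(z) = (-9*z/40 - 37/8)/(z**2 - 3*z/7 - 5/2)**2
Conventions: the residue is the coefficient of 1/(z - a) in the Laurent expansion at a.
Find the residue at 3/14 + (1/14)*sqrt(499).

The factor z**2 - 3*z/7 - 5/2 splits as (z - a)(z - a') with a = 3/14 + (1/14)*sqrt(499), a' = 3/14 - (1/14)*sqrt(499). At the order-2 pole a set g(z) = (z - a)^2*f(z) = [-9*z/40 - 37/8] / (z - a')^2.
Order-2 pole: residue = g'(a); g'(3/14 + (1/14)*sqrt(499)) = (128233/9960040)*sqrt(499), so the residue is (128233/9960040)*sqrt(499).

The residue is (128233/9960040)*sqrt(499).


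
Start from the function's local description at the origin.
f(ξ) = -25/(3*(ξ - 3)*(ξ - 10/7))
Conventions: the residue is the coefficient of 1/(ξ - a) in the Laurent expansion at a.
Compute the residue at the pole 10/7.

The residue is 175/33.

At the order-1 pole 10/7 set g(ξ) = (ξ - (10/7))*f(ξ) = -25/(3*(ξ - 3)).
Simple pole: residue = g(a) at a = 10/7, which is 175/33.


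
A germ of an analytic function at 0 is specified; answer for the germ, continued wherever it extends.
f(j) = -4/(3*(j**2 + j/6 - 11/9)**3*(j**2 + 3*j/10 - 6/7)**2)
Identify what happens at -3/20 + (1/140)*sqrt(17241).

The point is a pole of order 2.

The denominator factor j**2 + 3*j/10 - 6/7 vanishes at -3/20 + (1/140)*sqrt(17241) and appears to the power 2; the numerator there equals -4/3, nonzero, and no other factor vanishes.
Hence a pole whose order is the multiplicity, 2.


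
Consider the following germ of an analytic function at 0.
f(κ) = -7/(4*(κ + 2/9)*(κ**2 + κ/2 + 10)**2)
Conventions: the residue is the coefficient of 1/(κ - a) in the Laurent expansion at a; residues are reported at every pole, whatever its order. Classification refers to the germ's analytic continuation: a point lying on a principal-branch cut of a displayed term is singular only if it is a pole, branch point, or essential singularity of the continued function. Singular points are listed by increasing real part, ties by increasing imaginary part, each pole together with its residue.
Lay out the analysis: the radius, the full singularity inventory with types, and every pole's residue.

Radius of convergence at 0: 2/9.
At (-1/4) - ((1/4)*sqrt(159))*i: a pole of order 2; residue (6561/740600) + ((19319/2080345400)*sqrt(159))*i.
At (-1/4) + ((1/4)*sqrt(159))*i: a pole of order 2; residue (6561/740600) - ((19319/2080345400)*sqrt(159))*i.
At -2/9: a pole of order 1; residue -6561/370300.


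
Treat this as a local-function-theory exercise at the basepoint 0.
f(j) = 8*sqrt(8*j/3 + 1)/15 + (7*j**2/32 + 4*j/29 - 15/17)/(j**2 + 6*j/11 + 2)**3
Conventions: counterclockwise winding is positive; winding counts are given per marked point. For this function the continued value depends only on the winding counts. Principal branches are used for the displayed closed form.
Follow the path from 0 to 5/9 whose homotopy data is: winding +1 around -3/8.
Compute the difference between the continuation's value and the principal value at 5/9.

The rational part is single-valued and drops out of the difference; each branch term changes only by its own monodromy.
(8/15)*sqrt(1 - j/(-3/8)): winding +1 is odd, the square root flips sign, contributing -2*(8/15)*sqrt(1 - (5/9)/(-3/8)) = -2*(8/15)*sqrt(67/27) = -(16/135)*sqrt(201).
Summing the contributions at j = 5/9 gives -(16/135)*sqrt(201).

Continued minus principal equals -(16/135)*sqrt(201).


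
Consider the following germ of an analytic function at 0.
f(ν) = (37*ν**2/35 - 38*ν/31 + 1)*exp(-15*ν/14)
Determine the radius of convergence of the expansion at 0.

The factor exp(-15*ν/14) is entire and contributes no finite singular point.
The polynomial part has no poles.
No finite singular points: the Taylor series at 0 converges everywhere.

The radius of convergence is infinite.


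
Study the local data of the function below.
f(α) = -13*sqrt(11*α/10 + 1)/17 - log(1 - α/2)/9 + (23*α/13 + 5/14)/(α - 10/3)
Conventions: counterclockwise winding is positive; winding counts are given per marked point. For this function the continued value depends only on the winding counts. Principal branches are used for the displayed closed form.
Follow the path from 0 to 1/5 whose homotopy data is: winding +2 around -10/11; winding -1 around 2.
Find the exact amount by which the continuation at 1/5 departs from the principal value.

Continued minus principal equals (2/9)*pi*i.

The rational part is single-valued and drops out of the difference; each branch term changes only by its own monodromy.
(-13/17)*sqrt(1 - α/(-10/11)): winding +2 is even, the square root returns to the same sheet, contribution 0.
(-1/9)*log(1 - α/(2)): each positive loop around 2 adds 2*pi*i to the log, so winding -1 contributes (-1/9)*(-1)*2*pi*i = (2/9)*pi*i.
Summing the contributions at α = 1/5 gives (2/9)*pi*i.


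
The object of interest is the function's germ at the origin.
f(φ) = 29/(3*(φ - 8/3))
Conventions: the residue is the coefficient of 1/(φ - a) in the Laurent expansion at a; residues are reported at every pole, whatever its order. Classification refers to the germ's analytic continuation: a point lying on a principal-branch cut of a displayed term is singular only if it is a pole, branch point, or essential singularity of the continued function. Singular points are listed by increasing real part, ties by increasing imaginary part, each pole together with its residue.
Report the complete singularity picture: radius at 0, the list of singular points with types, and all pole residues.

Denominator factor (φ - 8/3): pole of order 1 at 8/3, modulus 8/3.
The radius of convergence is the smallest modulus among the singular points: 8/3.
At the order-1 pole 8/3 set g(φ) = (φ - (8/3))*f(φ) = 29/3.
Simple pole: residue = g(a) at a = 8/3, which is 29/3.

Radius of convergence at 0: 8/3.
At 8/3: a pole of order 1; residue 29/3.


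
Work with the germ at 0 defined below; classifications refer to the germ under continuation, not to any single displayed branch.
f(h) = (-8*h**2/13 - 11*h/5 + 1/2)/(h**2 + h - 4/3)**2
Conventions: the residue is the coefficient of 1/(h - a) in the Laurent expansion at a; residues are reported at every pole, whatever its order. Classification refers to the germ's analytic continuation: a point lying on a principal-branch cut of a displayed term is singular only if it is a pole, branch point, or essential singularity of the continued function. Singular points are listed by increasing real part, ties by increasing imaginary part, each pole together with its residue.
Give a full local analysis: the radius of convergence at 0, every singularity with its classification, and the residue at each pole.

Denominator factor (h**2 + h - 4/3)^2: discriminant 19/3, real irrational roots -1/2 + (1/6)*sqrt(57) and -1/2 - (1/6)*sqrt(57); poles of order 2, moduli -1/2 + (1/6)*sqrt(57) and 1/2 + (1/6)*sqrt(57).
The radius of convergence is the smallest modulus among the singular points: -1/2 + (1/6)*sqrt(57).
The factor h**2 + h - 4/3 splits as (h - a)(h - a') with a = -1/2 - (1/6)*sqrt(57), a' = -1/2 + (1/6)*sqrt(57). At the order-2 pole a set g(h) = (h - a)^2*f(h) = [-8*h**2/13 - 11*h/5 + 1/2] / (h - a')^2.
Order-2 pole: residue = g'(a); g'(-1/2 - (1/6)*sqrt(57)) = (944/23465)*sqrt(57), so the residue is (944/23465)*sqrt(57).
The factor h**2 + h - 4/3 splits as (h - a)(h - a') with a = -1/2 + (1/6)*sqrt(57), a' = -1/2 - (1/6)*sqrt(57). At the order-2 pole a set g(h) = (h - a)^2*f(h) = [-8*h**2/13 - 11*h/5 + 1/2] / (h - a')^2.
Order-2 pole: residue = g'(a); g'(-1/2 + (1/6)*sqrt(57)) = -(944/23465)*sqrt(57), so the residue is -(944/23465)*sqrt(57).
List the singular points by increasing real part (a conjugate pair: the negative imaginary part first).

Radius of convergence at 0: -1/2 + (1/6)*sqrt(57).
At -1/2 - (1/6)*sqrt(57): a pole of order 2; residue (944/23465)*sqrt(57).
At -1/2 + (1/6)*sqrt(57): a pole of order 2; residue -(944/23465)*sqrt(57).


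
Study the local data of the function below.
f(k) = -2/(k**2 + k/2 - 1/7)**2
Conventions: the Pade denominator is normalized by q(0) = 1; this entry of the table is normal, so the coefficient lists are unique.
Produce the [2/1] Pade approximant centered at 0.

The Pade approximant has numerator coefficients [-98, -2058/29, -38759/58]; denominator coefficients [1, -182/29].

Taylor coefficients needed (expand at 0): a_0 = -98, a_1 = -686, a_2 = -9947/2, a_3 = -31213.
Write the denominator as Q(k) = 1 + q1*k. Requiring Q*f - P = O(k^4) with deg P <= 2 kills the coefficients of k^3..k^3 in Q*f:
  k^3: a_3 + q1*a_2 = 0, i.e. -31213 + (-9947/2)*q1 = 0.
Solving this linear system: q1 = -182/29.
The numerator is Q*f truncated at degree 2: P0 = a_0 = -98; P1 = a_1 + q1*a_0 = -2058/29; P2 = a_2 + q1*a_1 = -38759/58.


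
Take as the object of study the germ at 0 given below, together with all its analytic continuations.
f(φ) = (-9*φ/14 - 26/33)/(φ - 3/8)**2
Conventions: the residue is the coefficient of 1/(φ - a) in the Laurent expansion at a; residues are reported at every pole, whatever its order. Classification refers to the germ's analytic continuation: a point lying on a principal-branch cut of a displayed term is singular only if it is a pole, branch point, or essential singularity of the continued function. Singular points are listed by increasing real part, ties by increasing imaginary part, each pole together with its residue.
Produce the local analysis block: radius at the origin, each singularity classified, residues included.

Denominator factor (φ - 3/8)^2: pole of order 2 at 3/8, modulus 3/8.
The radius of convergence is the smallest modulus among the singular points: 3/8.
At the order-2 pole 3/8 set g(φ) = (φ - (3/8))^2*f(φ) = -9*φ/14 - 26/33.
Order-2 pole: residue = g'(a); g'(3/8) = -9/14, so the residue is -9/14.

Radius of convergence at 0: 3/8.
At 3/8: a pole of order 2; residue -9/14.


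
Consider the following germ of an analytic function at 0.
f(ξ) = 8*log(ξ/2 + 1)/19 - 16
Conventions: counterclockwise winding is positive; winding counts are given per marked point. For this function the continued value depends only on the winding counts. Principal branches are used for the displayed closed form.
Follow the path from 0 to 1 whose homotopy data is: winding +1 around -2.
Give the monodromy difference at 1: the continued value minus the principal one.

The rational part is single-valued and drops out of the difference; each branch term changes only by its own monodromy.
(8/19)*log(1 - ξ/(-2)): each positive loop around -2 adds 2*pi*i to the log, so winding +1 contributes (8/19)*(1)*2*pi*i = (16/19)*pi*i.
Summing the contributions at ξ = 1 gives (16/19)*pi*i.

Continued minus principal equals (16/19)*pi*i.


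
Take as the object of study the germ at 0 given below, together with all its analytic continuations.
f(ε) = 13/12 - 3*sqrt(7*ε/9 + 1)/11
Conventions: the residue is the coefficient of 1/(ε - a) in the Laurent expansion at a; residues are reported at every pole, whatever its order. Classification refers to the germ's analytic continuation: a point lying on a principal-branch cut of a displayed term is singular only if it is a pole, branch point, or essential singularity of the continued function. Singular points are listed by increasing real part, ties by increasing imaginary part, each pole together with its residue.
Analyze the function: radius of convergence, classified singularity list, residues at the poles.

Radius of convergence at 0: 9/7.
At -9/7: an algebraic (square-root) branch point.

Branch term (-3/11)*sqrt(1 - ε/(-9/7)): its argument vanishes at ε = -9/7, a square-root branch point, modulus 9/7.
The radius of convergence is the smallest modulus among the singular points: 9/7.


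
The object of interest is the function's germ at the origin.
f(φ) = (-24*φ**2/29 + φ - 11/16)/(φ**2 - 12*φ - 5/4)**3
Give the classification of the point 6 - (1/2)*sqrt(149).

The point is a pole of order 3.

The denominator factor φ**2 - 12*φ - 5/4 vanishes at 6 - (1/2)*sqrt(149) and appears to the power 3; the numerator there equals -25663/464 + (259/58)*sqrt(149), nonzero, and no other factor vanishes.
Hence a pole whose order is the multiplicity, 3.


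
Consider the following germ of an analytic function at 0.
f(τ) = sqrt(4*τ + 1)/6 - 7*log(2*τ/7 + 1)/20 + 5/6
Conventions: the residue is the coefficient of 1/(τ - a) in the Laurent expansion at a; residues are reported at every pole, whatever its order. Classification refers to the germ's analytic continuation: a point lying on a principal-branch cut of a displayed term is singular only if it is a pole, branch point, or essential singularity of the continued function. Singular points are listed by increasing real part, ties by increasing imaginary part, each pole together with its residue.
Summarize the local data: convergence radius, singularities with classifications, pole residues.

Radius of convergence at 0: 1/4.
At -7/2: a logarithmic branch point.
At -1/4: an algebraic (square-root) branch point.

Branch term (-7/20)*log(1 - τ/(-7/2)): its argument vanishes at τ = -7/2, a logarithmic branch point, modulus 7/2.
Branch term (1/6)*sqrt(1 - τ/(-1/4)): its argument vanishes at τ = -1/4, a square-root branch point, modulus 1/4.
The radius of convergence is the smallest modulus among the singular points: 1/4.
List the singular points by increasing real part (a conjugate pair: the negative imaginary part first).


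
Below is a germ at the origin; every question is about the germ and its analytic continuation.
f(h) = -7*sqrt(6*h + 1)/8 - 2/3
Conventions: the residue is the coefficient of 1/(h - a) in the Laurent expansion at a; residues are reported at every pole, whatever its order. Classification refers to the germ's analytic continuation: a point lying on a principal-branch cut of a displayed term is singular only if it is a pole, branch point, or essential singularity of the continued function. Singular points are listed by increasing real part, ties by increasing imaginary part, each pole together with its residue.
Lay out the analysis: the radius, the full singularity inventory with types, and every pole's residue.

Radius of convergence at 0: 1/6.
At -1/6: an algebraic (square-root) branch point.

Branch term (-7/8)*sqrt(1 - h/(-1/6)): its argument vanishes at h = -1/6, a square-root branch point, modulus 1/6.
The radius of convergence is the smallest modulus among the singular points: 1/6.


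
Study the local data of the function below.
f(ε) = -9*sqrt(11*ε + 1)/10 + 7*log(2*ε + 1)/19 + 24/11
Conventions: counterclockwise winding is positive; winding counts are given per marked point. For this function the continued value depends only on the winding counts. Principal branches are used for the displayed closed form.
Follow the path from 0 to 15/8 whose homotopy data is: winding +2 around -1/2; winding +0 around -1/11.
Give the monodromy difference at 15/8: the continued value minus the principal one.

The rational part is single-valued and drops out of the difference; each branch term changes only by its own monodromy.
(-9/10)*sqrt(1 - ε/(-1/11)): winding +0 is even, the square root returns to the same sheet, contribution 0.
(7/19)*log(1 - ε/(-1/2)): each positive loop around -1/2 adds 2*pi*i to the log, so winding +2 contributes (7/19)*(2)*2*pi*i = (28/19)*pi*i.
Summing the contributions at ε = 15/8 gives (28/19)*pi*i.

Continued minus principal equals (28/19)*pi*i.


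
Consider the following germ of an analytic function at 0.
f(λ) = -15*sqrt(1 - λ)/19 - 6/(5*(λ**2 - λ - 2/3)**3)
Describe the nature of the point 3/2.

Denominator factors: λ**2 - λ - 2/3 = 1/12 at λ = 3/2 — none vanishes.
Branch term sqrt(1 - λ/(1)): argument at 3/2 is -1/2, nonzero, so 3/2 is not its branch point (a point on a principal cut is still regular for the continued germ).
So the germ continues analytically to 3/2.

The point is a regular point.


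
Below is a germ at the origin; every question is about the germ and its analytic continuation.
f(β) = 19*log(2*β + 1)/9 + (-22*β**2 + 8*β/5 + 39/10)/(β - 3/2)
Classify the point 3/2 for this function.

The point is a pole of order 1.

The denominator factor β - 3/2 vanishes at 3/2 and appears to the power 1; the numerator there equals -216/5, nonzero, and no other factor vanishes.
The branch terms are analytic at this point.
Hence a pole whose order is the multiplicity, 1.


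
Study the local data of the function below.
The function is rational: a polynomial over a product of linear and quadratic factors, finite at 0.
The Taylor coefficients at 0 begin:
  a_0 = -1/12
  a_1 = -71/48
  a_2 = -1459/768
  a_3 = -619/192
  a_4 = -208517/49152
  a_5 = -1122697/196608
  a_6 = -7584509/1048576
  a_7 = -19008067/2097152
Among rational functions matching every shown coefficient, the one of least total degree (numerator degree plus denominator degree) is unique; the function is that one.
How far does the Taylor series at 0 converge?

The radius of convergence is -5/8 + (3/8)*sqrt(17).

No rational of total degree below 5 reproduces all 8 coefficients; solving the [1/4] Pade equations on them gives f(r) = (-11*r/2 - 1/3)/(r**2 + 5*r/4 - 2)**2, whose expansion matches every shown term.
Denominator factor (r**2 + 5*r/4 - 2)^2: discriminant 153/16, real irrational roots -5/8 + (3/8)*sqrt(17) and -5/8 - (3/8)*sqrt(17); poles of order 2, moduli -5/8 + (3/8)*sqrt(17) and 5/8 + (3/8)*sqrt(17).
The radius of convergence is the smallest modulus among the singular points: -5/8 + (3/8)*sqrt(17).


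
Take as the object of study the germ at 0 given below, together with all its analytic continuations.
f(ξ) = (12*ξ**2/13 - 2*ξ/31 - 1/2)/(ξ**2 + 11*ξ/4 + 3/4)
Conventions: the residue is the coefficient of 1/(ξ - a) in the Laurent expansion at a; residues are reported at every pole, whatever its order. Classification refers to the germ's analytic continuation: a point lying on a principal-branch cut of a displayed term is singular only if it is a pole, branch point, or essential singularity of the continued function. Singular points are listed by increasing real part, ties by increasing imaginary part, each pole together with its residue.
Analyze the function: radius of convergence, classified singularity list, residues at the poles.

Denominator factor (ξ**2 + 11*ξ/4 + 3/4): discriminant 73/16, real irrational roots -11/8 + (1/8)*sqrt(73) and -11/8 - (1/8)*sqrt(73); poles of order 1, moduli 11/8 - (1/8)*sqrt(73) and 11/8 + (1/8)*sqrt(73).
The radius of convergence is the smallest modulus among the singular points: 11/8 - (1/8)*sqrt(73).
The factor ξ**2 + 11*ξ/4 + 3/4 splits as (ξ - a)(ξ - a') with a = -11/8 - (1/8)*sqrt(73), a' = -11/8 + (1/8)*sqrt(73). At the order-1 pole a set g(ξ) = (ξ - a)*f(ξ) = [12*ξ**2/13 - 2*ξ/31 - 1/2] / (ξ - a').
Simple pole: residue = g(a) at a = -11/8 - (1/8)*sqrt(73), which is -1049/806 - (7695/58838)*sqrt(73).
The factor ξ**2 + 11*ξ/4 + 3/4 splits as (ξ - a)(ξ - a') with a = -11/8 + (1/8)*sqrt(73), a' = -11/8 - (1/8)*sqrt(73). At the order-1 pole a set g(ξ) = (ξ - a)*f(ξ) = [12*ξ**2/13 - 2*ξ/31 - 1/2] / (ξ - a').
Simple pole: residue = g(a) at a = -11/8 + (1/8)*sqrt(73), which is -1049/806 + (7695/58838)*sqrt(73).
List the singular points by increasing real part (a conjugate pair: the negative imaginary part first).

Radius of convergence at 0: 11/8 - (1/8)*sqrt(73).
At -11/8 - (1/8)*sqrt(73): a pole of order 1; residue -1049/806 - (7695/58838)*sqrt(73).
At -11/8 + (1/8)*sqrt(73): a pole of order 1; residue -1049/806 + (7695/58838)*sqrt(73).


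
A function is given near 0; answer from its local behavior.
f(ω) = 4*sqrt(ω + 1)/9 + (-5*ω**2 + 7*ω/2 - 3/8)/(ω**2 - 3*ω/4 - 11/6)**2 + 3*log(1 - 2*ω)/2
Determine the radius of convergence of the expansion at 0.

The radius of convergence is 1/2.

Denominator factor (ω**2 - 3*ω/4 - 11/6)^2: discriminant 379/48, real irrational roots 3/8 + (1/24)*sqrt(1137) and 3/8 - (1/24)*sqrt(1137); poles of order 2, moduli 3/8 + (1/24)*sqrt(1137) and -3/8 + (1/24)*sqrt(1137).
Branch term (3/2)*log(1 - ω/(1/2)): its argument vanishes at ω = 1/2, a logarithmic branch point, modulus 1/2.
Branch term (4/9)*sqrt(1 - ω/(-1)): its argument vanishes at ω = -1, a square-root branch point, modulus 1.
The radius of convergence is the smallest modulus among the singular points: 1/2.


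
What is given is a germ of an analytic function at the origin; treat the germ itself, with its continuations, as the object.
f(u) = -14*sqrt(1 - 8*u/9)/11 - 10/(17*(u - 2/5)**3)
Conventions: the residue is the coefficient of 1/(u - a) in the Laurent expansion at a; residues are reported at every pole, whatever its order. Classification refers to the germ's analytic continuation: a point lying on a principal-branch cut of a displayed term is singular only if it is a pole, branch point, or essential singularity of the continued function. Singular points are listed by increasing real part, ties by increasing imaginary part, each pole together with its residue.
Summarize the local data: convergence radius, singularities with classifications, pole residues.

Radius of convergence at 0: 2/5.
At 2/5: a pole of order 3; residue 0.
At 9/8: an algebraic (square-root) branch point.

Denominator factor (u - 2/5)^3: pole of order 3 at 2/5, modulus 2/5.
Branch term (-14/11)*sqrt(1 - u/(9/8)): its argument vanishes at u = 9/8, a square-root branch point, modulus 9/8.
The radius of convergence is the smallest modulus among the singular points: 2/5.
The branch term is analytic at 2/5 and contributes nothing to the residue; only the rational part matters.
At the order-3 pole 2/5 set g(u) = (u - (2/5))^3*(rational part) = -10/17.
Order-3 pole: residue = g''(a)/2; g''(2/5) = 0, so the residue is 0.
List the singular points by increasing real part (a conjugate pair: the negative imaginary part first).


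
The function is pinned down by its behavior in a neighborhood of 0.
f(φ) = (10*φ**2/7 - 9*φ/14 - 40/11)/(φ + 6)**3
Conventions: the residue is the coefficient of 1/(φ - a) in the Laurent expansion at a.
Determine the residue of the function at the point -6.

At the order-3 pole -6 set g(φ) = (φ - (-6))^3*f(φ) = 10*φ**2/7 - 9*φ/14 - 40/11.
Order-3 pole: residue = g''(a)/2; g''(-6) = 20/7, so the residue is 10/7.

The residue is 10/7.


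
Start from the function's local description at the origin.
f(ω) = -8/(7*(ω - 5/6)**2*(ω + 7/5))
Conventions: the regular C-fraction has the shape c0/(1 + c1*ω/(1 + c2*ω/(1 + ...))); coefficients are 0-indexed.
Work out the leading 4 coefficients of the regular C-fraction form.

Taylor coefficients (expand at 0): a_0 = -288/245, a_1 = -16992/8575, a_2 = -1099296/300125, a_3 = -57866976/10504375.
c0 = a_0 = -288/245. Peel one level at a time: if S = 1 + c*ω/S' with S'(0) = 1, then c is the ω-coefficient of S and S' = c*ω/(S - 1).
S_1 = c0/f = 1 + (-59/35)*ω + (-48/175)*ω^2 + ...; c1 = -59/35.
S_2 = c1*ω/(S_1 - 1) = 1 + (-48/295)*ω + (55404/87025)*ω^2 + ...; c2 = -48/295.
S_3 = c2*ω/(S_2 - 1) = 1 + (4617/1180)*ω + ...; c3 = 4617/1180.

The regular C-fraction coefficients are [-288/245, -59/35, -48/295, 4617/1180].


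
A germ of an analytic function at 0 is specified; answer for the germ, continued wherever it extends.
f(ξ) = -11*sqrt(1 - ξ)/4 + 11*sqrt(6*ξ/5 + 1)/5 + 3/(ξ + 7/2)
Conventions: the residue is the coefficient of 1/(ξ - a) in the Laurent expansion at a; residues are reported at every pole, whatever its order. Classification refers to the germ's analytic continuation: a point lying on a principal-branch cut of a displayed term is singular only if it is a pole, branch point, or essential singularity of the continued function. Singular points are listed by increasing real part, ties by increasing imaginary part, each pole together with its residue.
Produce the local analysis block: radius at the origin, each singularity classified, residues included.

Radius of convergence at 0: 5/6.
At -7/2: a pole of order 1; residue 3.
At -5/6: an algebraic (square-root) branch point.
At 1: an algebraic (square-root) branch point.

Denominator factor (ξ + 7/2): pole of order 1 at -7/2, modulus 7/2.
Branch term (11/5)*sqrt(1 - ξ/(-5/6)): its argument vanishes at ξ = -5/6, a square-root branch point, modulus 5/6.
Branch term (-11/4)*sqrt(1 - ξ/(1)): its argument vanishes at ξ = 1, a square-root branch point, modulus 1.
The radius of convergence is the smallest modulus among the singular points: 5/6.
The branch terms are analytic at -7/2 and contribute nothing to the residue; only the rational part matters.
At the order-1 pole -7/2 set g(ξ) = (ξ - (-7/2))*(rational part) = 3.
Simple pole: residue = g(a) at a = -7/2, which is 3.
List the singular points by increasing real part (a conjugate pair: the negative imaginary part first).


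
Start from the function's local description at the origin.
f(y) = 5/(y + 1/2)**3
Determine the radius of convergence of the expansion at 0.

Denominator factor (y + 1/2)^3: pole of order 3 at -1/2, modulus 1/2.
The radius of convergence is the smallest modulus among the singular points: 1/2.

The radius of convergence is 1/2.


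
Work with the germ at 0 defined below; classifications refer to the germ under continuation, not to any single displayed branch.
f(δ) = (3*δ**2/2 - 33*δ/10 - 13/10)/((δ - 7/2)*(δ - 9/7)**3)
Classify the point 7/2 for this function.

The denominator factor δ - 7/2 vanishes at 7/2 and appears to the power 1; the numerator there equals 221/40, nonzero, and no other factor vanishes.
Hence a pole whose order is the multiplicity, 1.

The point is a pole of order 1.
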